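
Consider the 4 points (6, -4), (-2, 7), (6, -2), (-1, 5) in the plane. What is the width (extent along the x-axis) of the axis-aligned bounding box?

8

max x = 6, min x = -2, so width = 8.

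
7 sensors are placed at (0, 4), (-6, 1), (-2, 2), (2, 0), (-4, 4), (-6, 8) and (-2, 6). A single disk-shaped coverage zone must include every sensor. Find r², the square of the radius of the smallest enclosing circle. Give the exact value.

The minimum enclosing circle of a finite set is fixed by two of the points (as a diameter) or three (as a circumcircle).
The farthest pair is (2, 0)–(-6, 8) with squared distance 128. The circle on this segment as diameter has centre (-2, 4) and r² = 128/4 = 32.
Check (0, 4): distance² to centre = 4 ≤ 32, so it lies inside.
All remaining points lie in this disk, and no smaller disk contains both endpoints, so this is the minimum enclosing circle.

32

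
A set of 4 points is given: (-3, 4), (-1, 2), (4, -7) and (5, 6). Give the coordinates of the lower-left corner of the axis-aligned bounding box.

x-range [-3, 5], y-range [-7, 6].
The lower-left corner is (-3, -7).

(-3, -7)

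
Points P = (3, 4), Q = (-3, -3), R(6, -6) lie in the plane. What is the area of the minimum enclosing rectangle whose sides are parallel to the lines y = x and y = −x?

In coordinates u = x + y, v = x − y the rectangle is axis-aligned; the map (x,y)→(u,v) scales areas by 2.
u-values: 7, -6, 0; range = 7 − (-6) = 13.
v-values: -1, 0, 12; range = 12 − (-1) = 13.
Area = (13 × 13) / 2 = 84.5.

84.5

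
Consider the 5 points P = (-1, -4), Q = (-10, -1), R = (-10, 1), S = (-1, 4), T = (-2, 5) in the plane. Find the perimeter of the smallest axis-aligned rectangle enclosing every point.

Width = max x − min x = -1 − (-10) = 9.
Height = max y − min y = 5 − (-4) = 9.
Perimeter = 2(9 + 9) = 36.

36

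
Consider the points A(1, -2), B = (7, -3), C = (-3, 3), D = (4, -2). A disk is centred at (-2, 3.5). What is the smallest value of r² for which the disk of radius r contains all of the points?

123.25

The required radius is the distance from (-2, 3.5) to the farthest point.
Squared distances: 39.25, 123.25, 1.25, 66.25.
Maximum is 123.25, attained at B.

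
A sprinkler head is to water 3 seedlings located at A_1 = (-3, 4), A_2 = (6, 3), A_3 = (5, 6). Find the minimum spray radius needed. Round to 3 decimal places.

4.528

Side lengths²: A_1A_2² = 82, A_1A_3² = 68, A_2A_3² = 10.
Since A_1A_2² = 82 ≥ 68 + 10 = 78, the angle opposite A_1A_2 is not acute, so the smallest enclosing circle has A_1A_2 as diameter.
Centre = midpoint of A_1A_2 = (1.5, 3.5), r² = 82/4 = 20.5.
r = √(20.5) ≈ 4.528.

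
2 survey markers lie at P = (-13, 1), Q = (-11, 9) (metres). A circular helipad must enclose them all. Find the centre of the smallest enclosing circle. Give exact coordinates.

The smallest circle enclosing two points has them as diameter endpoints.
Centre = midpoint = (-12, 5); r² = |PQ|²/4 = 68/4 = 17.
Centre = (-12, 5).

(-12, 5)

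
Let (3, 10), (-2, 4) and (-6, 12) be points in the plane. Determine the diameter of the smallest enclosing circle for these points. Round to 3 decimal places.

10.063

Call the three points A, B, C in the order given.
Side lengths²: AB² = 61, AC² = 85, BC² = 80.
Since AC² = 85 < 80 + 61 = 141, the triangle is acute, so the smallest enclosing circle is the circumcircle.
Circumcentre = (-1.9375, 9.03125), r² = 25.3173828125.
Diameter = 2r = 2√(25.3173828125) ≈ 10.063.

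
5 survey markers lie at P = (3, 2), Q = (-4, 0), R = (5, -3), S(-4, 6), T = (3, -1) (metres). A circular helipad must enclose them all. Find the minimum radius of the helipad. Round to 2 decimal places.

6.36

The minimum enclosing circle of a finite set is fixed by two of the points (as a diameter) or three (as a circumcircle).
The farthest pair is R–S with squared distance 162. The circle on this segment as diameter has centre (0.5, 1.5) and r² = 162/4 = 40.5.
Check P: distance² to centre = 6.5 ≤ 40.5, so it lies inside.
All remaining points lie in this disk, and no smaller disk contains both endpoints, so this is the minimum enclosing circle.
r = √(40.5) ≈ 6.36.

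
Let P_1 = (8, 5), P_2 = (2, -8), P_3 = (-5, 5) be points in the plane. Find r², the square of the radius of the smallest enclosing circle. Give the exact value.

Side lengths²: P_1P_2² = 205, P_1P_3² = 169, P_2P_3² = 218.
Since P_2P_3² = 218 < 205 + 169 = 374, the triangle is acute, so the smallest enclosing circle is the circumcircle.
Circumcentre = (1.5, 3/26), r² = 22345/338.

22345/338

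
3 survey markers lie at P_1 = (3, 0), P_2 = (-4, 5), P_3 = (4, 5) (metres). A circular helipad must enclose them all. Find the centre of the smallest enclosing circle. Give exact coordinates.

Side lengths²: P_1P_2² = 74, P_1P_3² = 26, P_2P_3² = 64.
Since P_1P_2² = 74 < 64 + 26 = 90, the triangle is acute, so the smallest enclosing circle is the circumcircle.
Circumcentre = (0, 3.2), r² = 19.24.
Centre = (0, 3.2).

(0, 3.2)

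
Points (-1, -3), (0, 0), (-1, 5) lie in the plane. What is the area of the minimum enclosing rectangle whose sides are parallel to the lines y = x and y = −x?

32

In coordinates u = x + y, v = x − y the rectangle is axis-aligned; the map (x,y)→(u,v) scales areas by 2.
u-values: -4, 0, 4; range = 4 − (-4) = 8.
v-values: 2, 0, -6; range = 2 − (-6) = 8.
Area = (8 × 8) / 2 = 32.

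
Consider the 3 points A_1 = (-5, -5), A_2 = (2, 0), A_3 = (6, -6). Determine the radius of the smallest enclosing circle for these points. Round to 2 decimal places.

5.53

Side lengths²: A_1A_2² = 74, A_1A_3² = 122, A_2A_3² = 52.
Since A_1A_3² = 122 < 74 + 52 = 126, the triangle is acute, so the smallest enclosing circle is the circumcircle.
Circumcentre = (16/31, -165/31), r² = 29341/961.
r = √(29341/961) ≈ 5.53.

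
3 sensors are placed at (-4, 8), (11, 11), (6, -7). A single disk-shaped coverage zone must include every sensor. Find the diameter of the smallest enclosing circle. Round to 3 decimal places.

20.203

Call the three points A, B, C in the order given.
Side lengths²: AB² = 234, AC² = 325, BC² = 349.
Since BC² = 349 < 325 + 234 = 559, the triangle is acute, so the smallest enclosing circle is the circumcircle.
Circumcentre = (163/34, 103/34), r² = 58981/578.
Diameter = 2r = 2√(58981/578) ≈ 20.203.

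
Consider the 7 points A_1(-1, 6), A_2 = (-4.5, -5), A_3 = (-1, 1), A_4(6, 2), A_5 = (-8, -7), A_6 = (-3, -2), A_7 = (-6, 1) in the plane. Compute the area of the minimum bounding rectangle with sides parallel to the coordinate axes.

182

x ranges over [-8, 6], width 14.
y ranges over [-7, 6], height 13.
Area = 14 × 13 = 182.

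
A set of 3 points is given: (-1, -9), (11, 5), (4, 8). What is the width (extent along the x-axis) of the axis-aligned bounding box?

max x = 11, min x = -1, so width = 12.

12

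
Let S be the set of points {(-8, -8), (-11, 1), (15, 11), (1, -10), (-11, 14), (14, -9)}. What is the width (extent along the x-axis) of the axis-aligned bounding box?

26

max x = 15, min x = -11, so width = 26.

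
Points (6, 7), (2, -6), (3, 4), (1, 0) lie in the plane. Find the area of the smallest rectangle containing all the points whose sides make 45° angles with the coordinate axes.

76.5

In coordinates u = x + y, v = x − y the rectangle is axis-aligned; the map (x,y)→(u,v) scales areas by 2.
u-values: 13, -4, 7, 1; range = 13 − (-4) = 17.
v-values: -1, 8, -1, 1; range = 8 − (-1) = 9.
Area = (17 × 9) / 2 = 76.5.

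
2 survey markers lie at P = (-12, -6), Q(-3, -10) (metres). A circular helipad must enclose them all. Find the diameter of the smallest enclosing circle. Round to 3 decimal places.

The smallest circle enclosing two points has them as diameter endpoints.
Centre = midpoint = (-7.5, -8); r² = |PQ|²/4 = 97/4 = 24.25.
Diameter = 2r = 2√(24.25) ≈ 9.849.

9.849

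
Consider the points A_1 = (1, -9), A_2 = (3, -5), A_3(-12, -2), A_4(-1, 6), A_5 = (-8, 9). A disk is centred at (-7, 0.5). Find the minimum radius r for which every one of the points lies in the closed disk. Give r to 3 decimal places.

The required radius is the distance from (-7, 0.5) to the farthest point.
Squared distances: 154.25, 130.25, 31.25, 66.25, 73.25.
Maximum is 154.25, attained at A_1.
r = √(154.25) ≈ 12.420.

12.420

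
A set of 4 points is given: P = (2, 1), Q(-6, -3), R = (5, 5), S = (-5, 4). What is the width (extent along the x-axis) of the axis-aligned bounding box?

11

max x = 5, min x = -6, so width = 11.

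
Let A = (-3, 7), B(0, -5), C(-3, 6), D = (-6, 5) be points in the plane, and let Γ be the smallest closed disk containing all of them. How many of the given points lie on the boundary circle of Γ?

2

The minimum enclosing circle of a finite set is fixed by two of the points (as a diameter) or three (as a circumcircle).
The farthest pair is A–B with squared distance 153. The circle on this segment as diameter has centre (-1.5, 1) and r² = 153/4 = 38.25.
Check C: distance² to centre = 27.25 ≤ 38.25, so it lies inside.
All remaining points lie in this disk, and no smaller disk contains both endpoints, so this is the minimum enclosing circle.
The points at distance exactly r from the centre are A, B — 2 points.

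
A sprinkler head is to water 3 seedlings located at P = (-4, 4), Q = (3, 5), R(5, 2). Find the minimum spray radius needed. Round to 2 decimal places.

Side lengths²: PQ² = 50, PR² = 85, QR² = 13.
Since PR² = 85 ≥ 50 + 13 = 63, the angle opposite PR is not acute, so the smallest enclosing circle has PR as diameter.
Centre = midpoint of PR = (0.5, 3), r² = 85/4 = 21.25.
r = √(21.25) ≈ 4.61.

4.61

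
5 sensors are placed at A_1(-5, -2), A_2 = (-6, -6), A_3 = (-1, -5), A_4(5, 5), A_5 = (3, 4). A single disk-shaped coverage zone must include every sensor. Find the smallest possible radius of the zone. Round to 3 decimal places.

The minimum enclosing circle of a finite set is fixed by two of the points (as a diameter) or three (as a circumcircle).
The farthest pair is A_2–A_4 with squared distance 242. The circle on this segment as diameter has centre (-0.5, -0.5) and r² = 242/4 = 60.5.
Check A_1: distance² to centre = 22.5 ≤ 60.5, so it lies inside.
All remaining points lie in this disk, and no smaller disk contains both endpoints, so this is the minimum enclosing circle.
r = √(60.5) ≈ 7.778.

7.778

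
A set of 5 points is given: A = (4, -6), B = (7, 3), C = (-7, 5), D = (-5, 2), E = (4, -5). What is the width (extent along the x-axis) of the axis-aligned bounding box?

14

max x = 7, min x = -7, so width = 14.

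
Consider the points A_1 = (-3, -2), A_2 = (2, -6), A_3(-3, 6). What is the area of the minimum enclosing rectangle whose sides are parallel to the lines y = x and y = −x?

68

In coordinates u = x + y, v = x − y the rectangle is axis-aligned; the map (x,y)→(u,v) scales areas by 2.
u-values: -5, -4, 3; range = 3 − (-5) = 8.
v-values: -1, 8, -9; range = 8 − (-9) = 17.
Area = (8 × 17) / 2 = 68.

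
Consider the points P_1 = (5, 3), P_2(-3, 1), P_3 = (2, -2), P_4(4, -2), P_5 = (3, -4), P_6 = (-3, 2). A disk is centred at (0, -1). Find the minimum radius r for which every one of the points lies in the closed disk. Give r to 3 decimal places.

6.403

The required radius is the distance from (0, -1) to the farthest point.
Squared distances: 41, 13, 5, 17, 18, 18.
Maximum is 41, attained at P_1.
r = √41 ≈ 6.403.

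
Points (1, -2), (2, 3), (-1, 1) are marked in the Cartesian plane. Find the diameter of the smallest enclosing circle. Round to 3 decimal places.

5.099

Call the three points A, B, C in the order given.
Side lengths²: AB² = 26, AC² = 13, BC² = 13.
Since AB² = 26 ≥ 13 + 13 = 26, the angle opposite AB is not acute, so the smallest enclosing circle has AB as diameter.
Centre = midpoint of AB = (1.5, 0.5), r² = 26/4 = 6.5.
Diameter = 2r = 2√(6.5) ≈ 5.099.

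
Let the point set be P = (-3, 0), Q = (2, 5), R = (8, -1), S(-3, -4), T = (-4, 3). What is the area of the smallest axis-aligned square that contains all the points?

The bounding box has width 12 and height 9.
An axis-aligned square enclosing the set must have side ≥ max(width, height).
So the minimum side is max(12, 9) = 12.
Area = 12² = 144.

144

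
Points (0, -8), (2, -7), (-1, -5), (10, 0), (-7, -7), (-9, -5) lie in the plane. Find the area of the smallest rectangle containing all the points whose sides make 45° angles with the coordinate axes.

168

In coordinates u = x + y, v = x − y the rectangle is axis-aligned; the map (x,y)→(u,v) scales areas by 2.
u-values: -8, -5, -6, 10, -14, -14; range = 10 − (-14) = 24.
v-values: 8, 9, 4, 10, 0, -4; range = 10 − (-4) = 14.
Area = (24 × 14) / 2 = 168.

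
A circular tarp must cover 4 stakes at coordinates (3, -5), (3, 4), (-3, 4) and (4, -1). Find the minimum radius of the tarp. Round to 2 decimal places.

The farthest pair is (3, -5)–(-3, 4) with squared distance 117. The circle on this segment as diameter has centre (0, -0.5) and r² = 117/4 = 29.25.
Check (3, 4): distance² to centre = 29.25 ≤ 29.25, so it lies inside.
All remaining points lie in this disk, and no smaller disk contains both endpoints, so this is the minimum enclosing circle.
r = √(29.25) ≈ 5.41.

5.41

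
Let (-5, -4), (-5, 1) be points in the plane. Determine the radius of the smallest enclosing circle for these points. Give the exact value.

The smallest circle enclosing two points has them as diameter endpoints.
Centre = midpoint = (-5, -1.5); r² = |(-5, -4)−(-5, 1)|²/4 = 25/4 = 6.25.
r = √(6.25) = 2.5.

2.5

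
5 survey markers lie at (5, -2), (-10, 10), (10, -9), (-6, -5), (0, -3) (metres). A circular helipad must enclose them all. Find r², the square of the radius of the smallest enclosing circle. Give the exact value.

190.25

By Welzl's lemma the MEC is supported by two points (diametrically opposite) or three points (on a circumcircle).
The farthest pair is (-10, 10)–(10, -9) with squared distance 761. The circle on this segment as diameter has centre (0, 0.5) and r² = 761/4 = 190.25.
Check (5, -2): distance² to centre = 31.25 ≤ 190.25, so it lies inside.
All remaining points lie in this disk, and no smaller disk contains both endpoints, so this is the minimum enclosing circle.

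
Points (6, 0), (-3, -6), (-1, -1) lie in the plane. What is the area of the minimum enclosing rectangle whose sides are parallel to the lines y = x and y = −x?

45

In coordinates u = x + y, v = x − y the rectangle is axis-aligned; the map (x,y)→(u,v) scales areas by 2.
u-values: 6, -9, -2; range = 6 − (-9) = 15.
v-values: 6, 3, 0; range = 6 − 0 = 6.
Area = (15 × 6) / 2 = 45.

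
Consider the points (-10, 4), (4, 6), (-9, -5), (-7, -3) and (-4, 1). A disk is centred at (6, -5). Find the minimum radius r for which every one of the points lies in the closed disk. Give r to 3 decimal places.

The required radius is the distance from (6, -5) to the farthest point.
Squared distances: 337, 125, 225, 173, 136.
Maximum is 337, attained at (-10, 4).
r = √337 ≈ 18.358.

18.358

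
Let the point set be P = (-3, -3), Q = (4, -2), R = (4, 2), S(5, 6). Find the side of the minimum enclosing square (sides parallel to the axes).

9

The bounding box has width 8 and height 9.
An axis-aligned square enclosing the set must have side ≥ max(width, height).
So the minimum side is max(8, 9) = 9.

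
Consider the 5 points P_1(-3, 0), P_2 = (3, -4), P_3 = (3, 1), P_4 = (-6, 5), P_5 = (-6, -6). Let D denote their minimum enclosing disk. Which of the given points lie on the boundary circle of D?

By Welzl's lemma the MEC is supported by two points (diametrically opposite) or three points (on a circumcircle).
The minimum enclosing circle is determined by three boundary points: P_2, P_4, P_5.
Their circumcentre is (-2.5, -0.5) with r² = 42.5.
The farthest remaining point P_3 is at distance² 32.5 ≤ 42.5.
The points at distance exactly r from the centre are P_2, P_4, P_5 — 3 points.

P_2, P_4, P_5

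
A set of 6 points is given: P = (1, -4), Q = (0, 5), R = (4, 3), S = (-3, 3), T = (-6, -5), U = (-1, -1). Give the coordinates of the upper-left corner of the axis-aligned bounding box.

(-6, 5)

x-range [-6, 4], y-range [-5, 5].
The upper-left corner is (-6, 5).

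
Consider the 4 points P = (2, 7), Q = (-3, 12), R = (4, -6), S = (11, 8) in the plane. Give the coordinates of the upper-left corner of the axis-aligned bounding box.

x-range [-3, 11], y-range [-6, 12].
The upper-left corner is (-3, 12).

(-3, 12)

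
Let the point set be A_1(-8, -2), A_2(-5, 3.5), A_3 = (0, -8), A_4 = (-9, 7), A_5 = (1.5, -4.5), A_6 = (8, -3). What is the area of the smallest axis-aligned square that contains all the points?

289

The bounding box has width 17 and height 15.
An axis-aligned square enclosing the set must have side ≥ max(width, height).
So the minimum side is max(17, 15) = 17.
Area = 17² = 289.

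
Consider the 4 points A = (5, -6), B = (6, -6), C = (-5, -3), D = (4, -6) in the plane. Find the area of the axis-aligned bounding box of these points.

33

x ranges over [-5, 6], width 11.
y ranges over [-6, -3], height 3.
Area = 11 × 3 = 33.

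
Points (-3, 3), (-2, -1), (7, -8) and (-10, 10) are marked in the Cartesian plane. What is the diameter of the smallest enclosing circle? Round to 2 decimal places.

A smallest enclosing disk is always determined by at most three of the input points on its boundary.
The farthest pair is (7, -8)–(-10, 10) with squared distance 613. The circle on this segment as diameter has centre (-1.5, 1) and r² = 613/4 = 153.25.
Check (-3, 3): distance² to centre = 6.25 ≤ 153.25, so it lies inside.
All remaining points lie in this disk, and no smaller disk contains both endpoints, so this is the minimum enclosing circle.
Diameter = 2r = 2√(153.25) ≈ 24.76.

24.76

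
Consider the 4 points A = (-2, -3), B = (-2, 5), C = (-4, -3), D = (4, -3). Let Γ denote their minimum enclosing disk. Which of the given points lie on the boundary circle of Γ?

A smallest enclosing disk is always determined by at most three of the input points on its boundary.
The minimum enclosing circle is determined by three boundary points: B, C, D.
Their circumcentre is (0, 0.25) with r² = 26.5625.
The farthest remaining point A is at distance² 14.5625 ≤ 26.5625.
The points at distance exactly r from the centre are B, C, D — 3 points.

B, C, D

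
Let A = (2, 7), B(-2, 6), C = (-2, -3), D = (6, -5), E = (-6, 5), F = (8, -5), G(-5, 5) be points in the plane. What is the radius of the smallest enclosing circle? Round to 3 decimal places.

8.602

By Welzl's lemma the MEC is supported by two points (diametrically opposite) or three points (on a circumcircle).
The farthest pair is E–F with squared distance 296. The circle on this segment as diameter has centre (1, 0) and r² = 296/4 = 74.
Check A: distance² to centre = 50 ≤ 74, so it lies inside.
All remaining points lie in this disk, and no smaller disk contains both endpoints, so this is the minimum enclosing circle.
r = √74 ≈ 8.602.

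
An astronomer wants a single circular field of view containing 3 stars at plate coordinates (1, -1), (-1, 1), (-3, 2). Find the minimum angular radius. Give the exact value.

Call the three points A, B, C in the order given.
Side lengths²: AB² = 8, AC² = 25, BC² = 5.
Since AC² = 25 ≥ 8 + 5 = 13, the angle opposite AC is not acute, so the smallest enclosing circle has AC as diameter.
Centre = midpoint of AC = (-1, 0.5), r² = 25/4 = 6.25.
r = √(6.25) = 2.5.

2.5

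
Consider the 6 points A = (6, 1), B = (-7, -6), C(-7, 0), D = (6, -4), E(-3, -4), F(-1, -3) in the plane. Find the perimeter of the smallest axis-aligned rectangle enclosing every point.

Width = max x − min x = 6 − (-7) = 13.
Height = max y − min y = 1 − (-6) = 7.
Perimeter = 2(13 + 7) = 40.

40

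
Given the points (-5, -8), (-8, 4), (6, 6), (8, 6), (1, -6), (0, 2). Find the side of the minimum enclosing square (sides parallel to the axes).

16

The bounding box has width 16 and height 14.
An axis-aligned square enclosing the set must have side ≥ max(width, height).
So the minimum side is max(16, 14) = 16.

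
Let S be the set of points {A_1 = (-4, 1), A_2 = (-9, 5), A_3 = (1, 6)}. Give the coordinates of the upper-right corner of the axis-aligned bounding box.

x-range [-9, 1], y-range [1, 6].
The upper-right corner is (1, 6).

(1, 6)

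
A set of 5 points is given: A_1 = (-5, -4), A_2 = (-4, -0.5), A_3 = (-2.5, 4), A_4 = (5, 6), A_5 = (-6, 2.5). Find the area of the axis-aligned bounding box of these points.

110

x ranges over [-6, 5], width 11.
y ranges over [-4, 6], height 10.
Area = 11 × 10 = 110.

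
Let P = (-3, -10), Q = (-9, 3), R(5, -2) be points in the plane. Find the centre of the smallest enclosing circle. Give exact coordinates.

Side lengths²: PQ² = 205, PR² = 128, QR² = 221.
Since QR² = 221 < 205 + 128 = 333, the triangle is acute, so the smallest enclosing circle is the circumcircle.
Circumcentre = (-111/38, -79/38), r² = 45305/722.
Centre = (-111/38, -79/38).

(-111/38, -79/38)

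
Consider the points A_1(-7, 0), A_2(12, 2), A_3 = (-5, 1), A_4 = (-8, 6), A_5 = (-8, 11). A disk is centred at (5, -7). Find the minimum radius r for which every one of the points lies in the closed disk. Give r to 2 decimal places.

The required radius is the distance from (5, -7) to the farthest point.
Squared distances: 193, 130, 164, 338, 493.
Maximum is 493, attained at A_5.
r = √493 ≈ 22.20.

22.20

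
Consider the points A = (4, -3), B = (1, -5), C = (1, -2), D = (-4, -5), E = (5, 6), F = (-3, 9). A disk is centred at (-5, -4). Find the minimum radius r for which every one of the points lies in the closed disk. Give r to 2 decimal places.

The required radius is the distance from (-5, -4) to the farthest point.
Squared distances: 82, 37, 40, 2, 200, 173.
Maximum is 200, attained at E.
r = √200 ≈ 14.14.

14.14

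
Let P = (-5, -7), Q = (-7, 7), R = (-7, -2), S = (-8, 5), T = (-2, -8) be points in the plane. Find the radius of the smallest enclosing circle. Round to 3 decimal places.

A smallest enclosing disk is always determined by at most three of the input points on its boundary.
The farthest pair is Q–T with squared distance 250. The circle on this segment as diameter has centre (-4.5, -0.5) and r² = 250/4 = 62.5.
Check P: distance² to centre = 42.5 ≤ 62.5, so it lies inside.
All remaining points lie in this disk, and no smaller disk contains both endpoints, so this is the minimum enclosing circle.
r = √(62.5) ≈ 7.906.

7.906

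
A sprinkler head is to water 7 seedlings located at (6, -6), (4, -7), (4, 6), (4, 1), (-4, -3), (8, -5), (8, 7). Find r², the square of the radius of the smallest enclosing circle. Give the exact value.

By Welzl's lemma the MEC is supported by two points (diametrically opposite) or three points (on a circumcircle).
The minimum enclosing circle is determined by three boundary points: (4, -7), (-4, -3), (8, 7).
Their circumcentre is (2.9375, 0.875) with r² = 63.14453125.
The farthest remaining point (8, -5) is at distance² 60.14453125 ≤ 63.14453125.

63.14453125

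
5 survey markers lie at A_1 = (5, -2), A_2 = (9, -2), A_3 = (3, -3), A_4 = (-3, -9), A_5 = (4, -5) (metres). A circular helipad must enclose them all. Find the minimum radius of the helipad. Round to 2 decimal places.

6.95

The farthest pair is A_2–A_4 with squared distance 193. The circle on this segment as diameter has centre (3, -5.5) and r² = 193/4 = 48.25.
Check A_1: distance² to centre = 16.25 ≤ 48.25, so it lies inside.
All remaining points lie in this disk, and no smaller disk contains both endpoints, so this is the minimum enclosing circle.
r = √(48.25) ≈ 6.95.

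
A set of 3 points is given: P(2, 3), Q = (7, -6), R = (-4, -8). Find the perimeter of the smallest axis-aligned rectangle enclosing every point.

44

Width = max x − min x = 7 − (-4) = 11.
Height = max y − min y = 3 − (-8) = 11.
Perimeter = 2(11 + 11) = 44.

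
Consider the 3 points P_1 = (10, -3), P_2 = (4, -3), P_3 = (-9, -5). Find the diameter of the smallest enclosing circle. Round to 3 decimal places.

Side lengths²: P_1P_2² = 36, P_1P_3² = 365, P_2P_3² = 173.
Since P_1P_3² = 365 ≥ 173 + 36 = 209, the angle opposite P_1P_3 is not acute, so the smallest enclosing circle has P_1P_3 as diameter.
Centre = midpoint of P_1P_3 = (0.5, -4), r² = 365/4 = 91.25.
Diameter = 2r = 2√(91.25) ≈ 19.105.

19.105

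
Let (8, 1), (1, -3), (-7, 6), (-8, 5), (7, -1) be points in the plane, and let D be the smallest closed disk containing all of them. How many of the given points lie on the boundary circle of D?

By Welzl's lemma the MEC is supported by two points (diametrically opposite) or three points (on a circumcircle).
The farthest pair is (8, 1)–(-8, 5) with squared distance 272. The circle on this segment as diameter has centre (0, 3) and r² = 272/4 = 68.
Check (1, -3): distance² to centre = 37 ≤ 68, so it lies inside.
All remaining points lie in this disk, and no smaller disk contains both endpoints, so this is the minimum enclosing circle.
The points at distance exactly r from the centre are (8, 1), (-8, 5) — 2 points.

2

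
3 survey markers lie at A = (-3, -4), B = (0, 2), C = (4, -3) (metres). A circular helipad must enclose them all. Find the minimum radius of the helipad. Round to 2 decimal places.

3.89

Side lengths²: AB² = 45, AC² = 50, BC² = 41.
Since AC² = 50 < 45 + 41 = 86, the triangle is acute, so the smallest enclosing circle is the circumcircle.
Circumcentre = (7/26, -49/26), r² = 5125/338.
r = √(5125/338) ≈ 3.89.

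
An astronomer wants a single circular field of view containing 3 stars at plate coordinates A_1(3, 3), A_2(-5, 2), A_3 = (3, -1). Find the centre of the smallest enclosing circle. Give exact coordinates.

Side lengths²: A_1A_2² = 65, A_1A_3² = 16, A_2A_3² = 73.
Since A_2A_3² = 73 < 65 + 16 = 81, the triangle is acute, so the smallest enclosing circle is the circumcircle.
Circumcentre = (-0.8125, 1), r² = 18.53515625.
Centre = (-0.8125, 1).

(-0.8125, 1)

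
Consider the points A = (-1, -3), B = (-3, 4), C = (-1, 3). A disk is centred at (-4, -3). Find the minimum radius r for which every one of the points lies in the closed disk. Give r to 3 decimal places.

7.071

The required radius is the distance from (-4, -3) to the farthest point.
Squared distances: 9, 50, 45.
Maximum is 50, attained at B.
r = √50 ≈ 7.071.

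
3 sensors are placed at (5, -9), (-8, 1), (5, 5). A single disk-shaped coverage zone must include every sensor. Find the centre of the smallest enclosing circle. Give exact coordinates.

(1/26, -2)

Call the three points A, B, C in the order given.
Side lengths²: AB² = 269, AC² = 196, BC² = 185.
Since AB² = 269 < 196 + 185 = 381, the triangle is acute, so the smallest enclosing circle is the circumcircle.
Circumcentre = (1/26, -2), r² = 49765/676.
Centre = (1/26, -2).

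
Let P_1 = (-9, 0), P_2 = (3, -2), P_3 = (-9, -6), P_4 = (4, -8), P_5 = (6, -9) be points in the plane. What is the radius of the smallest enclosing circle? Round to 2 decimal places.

By Welzl's lemma the MEC is supported by two points (diametrically opposite) or three points (on a circumcircle).
The farthest pair is P_1–P_5 with squared distance 306. The circle on this segment as diameter has centre (-1.5, -4.5) and r² = 306/4 = 76.5.
Check P_2: distance² to centre = 26.5 ≤ 76.5, so it lies inside.
All remaining points lie in this disk, and no smaller disk contains both endpoints, so this is the minimum enclosing circle.
r = √(76.5) ≈ 8.75.

8.75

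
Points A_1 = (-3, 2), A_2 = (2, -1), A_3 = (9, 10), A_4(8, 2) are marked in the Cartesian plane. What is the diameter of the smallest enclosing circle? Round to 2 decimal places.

14.42

A smallest enclosing disk is always determined by at most three of the input points on its boundary.
The farthest pair is A_1–A_3 with squared distance 208. The circle on this segment as diameter has centre (3, 6) and r² = 208/4 = 52.
Check A_2: distance² to centre = 50 ≤ 52, so it lies inside.
All remaining points lie in this disk, and no smaller disk contains both endpoints, so this is the minimum enclosing circle.
Diameter = 2r = 2√52 ≈ 14.42.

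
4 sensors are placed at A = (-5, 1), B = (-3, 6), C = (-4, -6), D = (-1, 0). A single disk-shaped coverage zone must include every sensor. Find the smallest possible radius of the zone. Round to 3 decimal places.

By Welzl's lemma the MEC is supported by two points (diametrically opposite) or three points (on a circumcircle).
The farthest pair is B–C with squared distance 145. The circle on this segment as diameter has centre (-3.5, 0) and r² = 145/4 = 36.25.
Check A: distance² to centre = 3.25 ≤ 36.25, so it lies inside.
All remaining points lie in this disk, and no smaller disk contains both endpoints, so this is the minimum enclosing circle.
r = √(36.25) ≈ 6.021.

6.021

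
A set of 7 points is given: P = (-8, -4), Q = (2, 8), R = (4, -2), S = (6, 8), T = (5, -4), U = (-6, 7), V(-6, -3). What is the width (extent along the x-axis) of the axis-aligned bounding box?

14

max x = 6, min x = -8, so width = 14.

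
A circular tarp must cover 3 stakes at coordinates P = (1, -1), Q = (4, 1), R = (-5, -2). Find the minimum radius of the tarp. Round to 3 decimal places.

Side lengths²: PQ² = 13, PR² = 37, QR² = 90.
Since QR² = 90 ≥ 37 + 13 = 50, the angle opposite QR is not acute, so the smallest enclosing circle has QR as diameter.
Centre = midpoint of QR = (-0.5, -0.5), r² = 90/4 = 22.5.
r = √(22.5) ≈ 4.743.

4.743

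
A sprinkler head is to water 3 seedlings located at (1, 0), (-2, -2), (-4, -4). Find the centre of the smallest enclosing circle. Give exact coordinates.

(-1.5, -2)

Call the three points A, B, C in the order given.
Side lengths²: AB² = 13, AC² = 41, BC² = 8.
Since AC² = 41 ≥ 13 + 8 = 21, the angle opposite AC is not acute, so the smallest enclosing circle has AC as diameter.
Centre = midpoint of AC = (-1.5, -2), r² = 41/4 = 10.25.
Centre = (-1.5, -2).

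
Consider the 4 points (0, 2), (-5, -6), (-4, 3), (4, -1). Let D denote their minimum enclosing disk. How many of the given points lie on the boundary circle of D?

The minimum enclosing circle of a finite set is fixed by two of the points (as a diameter) or three (as a circumcircle).
The minimum enclosing circle is determined by three boundary points: (-5, -6), (-4, 3), (4, -1).
Their circumcentre is (-27/19, -35/19) with r² = 10865/361.
The farthest remaining point (0, 2) is at distance² 6058/361 ≤ 10865/361.
The points at distance exactly r from the centre are (-5, -6), (-4, 3), (4, -1) — 3 points.

3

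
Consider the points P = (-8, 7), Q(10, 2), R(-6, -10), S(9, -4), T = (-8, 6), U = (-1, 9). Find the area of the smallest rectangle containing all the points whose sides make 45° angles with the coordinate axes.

392

In coordinates u = x + y, v = x − y the rectangle is axis-aligned; the map (x,y)→(u,v) scales areas by 2.
u-values: -1, 12, -16, 5, -2, 8; range = 12 − (-16) = 28.
v-values: -15, 8, 4, 13, -14, -10; range = 13 − (-15) = 28.
Area = (28 × 28) / 2 = 392.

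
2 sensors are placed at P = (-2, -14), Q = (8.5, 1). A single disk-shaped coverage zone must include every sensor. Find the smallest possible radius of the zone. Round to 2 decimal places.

9.15

The smallest circle enclosing two points has them as diameter endpoints.
Centre = midpoint = (3.25, -6.5); r² = |PQ|²/4 = 335.25/4 = 83.8125.
r = √(83.8125) ≈ 9.15.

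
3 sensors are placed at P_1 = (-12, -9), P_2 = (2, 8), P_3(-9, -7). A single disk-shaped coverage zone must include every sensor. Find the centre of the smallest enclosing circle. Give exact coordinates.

(-5, -0.5)

Side lengths²: P_1P_2² = 485, P_1P_3² = 13, P_2P_3² = 346.
Since P_1P_2² = 485 ≥ 346 + 13 = 359, the angle opposite P_1P_2 is not acute, so the smallest enclosing circle has P_1P_2 as diameter.
Centre = midpoint of P_1P_2 = (-5, -0.5), r² = 485/4 = 121.25.
Centre = (-5, -0.5).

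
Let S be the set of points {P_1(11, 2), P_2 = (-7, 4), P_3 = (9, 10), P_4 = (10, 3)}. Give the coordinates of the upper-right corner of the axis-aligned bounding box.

x-range [-7, 11], y-range [2, 10].
The upper-right corner is (11, 10).

(11, 10)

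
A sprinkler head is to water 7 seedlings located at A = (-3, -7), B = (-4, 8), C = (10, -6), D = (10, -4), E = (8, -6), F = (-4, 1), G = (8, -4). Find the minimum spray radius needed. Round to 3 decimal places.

9.900

The minimum enclosing circle of a finite set is fixed by two of the points (as a diameter) or three (as a circumcircle).
The minimum enclosing circle is determined by three boundary points: A, B, C.
Their circumcentre is (41/14, 13/14) with r² = 9605/98.
The farthest remaining point D is at distance² 7281/98 ≤ 9605/98.
r = √(9605/98) ≈ 9.900.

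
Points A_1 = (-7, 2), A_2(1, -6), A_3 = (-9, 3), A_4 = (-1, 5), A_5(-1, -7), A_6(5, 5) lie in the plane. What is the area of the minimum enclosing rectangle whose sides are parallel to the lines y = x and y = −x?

171

In coordinates u = x + y, v = x − y the rectangle is axis-aligned; the map (x,y)→(u,v) scales areas by 2.
u-values: -5, -5, -6, 4, -8, 10; range = 10 − (-8) = 18.
v-values: -9, 7, -12, -6, 6, 0; range = 7 − (-12) = 19.
Area = (18 × 19) / 2 = 171.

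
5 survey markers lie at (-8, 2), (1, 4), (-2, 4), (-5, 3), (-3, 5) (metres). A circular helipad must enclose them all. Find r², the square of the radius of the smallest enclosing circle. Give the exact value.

By Welzl's lemma the MEC is supported by two points (diametrically opposite) or three points (on a circumcircle).
The farthest pair is (-8, 2)–(1, 4) with squared distance 85. The circle on this segment as diameter has centre (-3.5, 3) and r² = 85/4 = 21.25.
Check (-2, 4): distance² to centre = 3.25 ≤ 21.25, so it lies inside.
All remaining points lie in this disk, and no smaller disk contains both endpoints, so this is the minimum enclosing circle.

21.25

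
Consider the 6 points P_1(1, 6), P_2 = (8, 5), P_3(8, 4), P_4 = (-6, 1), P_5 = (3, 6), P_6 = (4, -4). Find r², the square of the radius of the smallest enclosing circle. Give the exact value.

By Welzl's lemma the MEC is supported by two points (diametrically opposite) or three points (on a circumcircle).
The minimum enclosing circle is determined by three boundary points: P_2, P_4, P_6.
Their circumcentre is (12/11, 59/22) with r² = 25705/484.
The farthest remaining point P_3 is at distance² 23945/484 ≤ 25705/484.

25705/484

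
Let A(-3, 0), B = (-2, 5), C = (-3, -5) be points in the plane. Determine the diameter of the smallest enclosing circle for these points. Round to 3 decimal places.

Side lengths²: AB² = 26, AC² = 25, BC² = 101.
Since BC² = 101 ≥ 26 + 25 = 51, the angle opposite BC is not acute, so the smallest enclosing circle has BC as diameter.
Centre = midpoint of BC = (-2.5, 0), r² = 101/4 = 25.25.
Diameter = 2r = 2√(25.25) ≈ 10.050.

10.050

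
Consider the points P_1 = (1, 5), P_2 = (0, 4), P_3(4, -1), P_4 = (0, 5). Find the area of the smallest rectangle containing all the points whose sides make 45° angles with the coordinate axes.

15

In coordinates u = x + y, v = x − y the rectangle is axis-aligned; the map (x,y)→(u,v) scales areas by 2.
u-values: 6, 4, 3, 5; range = 6 − 3 = 3.
v-values: -4, -4, 5, -5; range = 5 − (-5) = 10.
Area = (3 × 10) / 2 = 15.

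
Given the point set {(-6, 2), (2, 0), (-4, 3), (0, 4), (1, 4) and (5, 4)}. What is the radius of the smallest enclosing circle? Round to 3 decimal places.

The farthest pair is (-6, 2)–(5, 4) with squared distance 125. The circle on this segment as diameter has centre (-0.5, 3) and r² = 125/4 = 31.25.
Check (2, 0): distance² to centre = 15.25 ≤ 31.25, so it lies inside.
All remaining points lie in this disk, and no smaller disk contains both endpoints, so this is the minimum enclosing circle.
r = √(31.25) ≈ 5.590.

5.590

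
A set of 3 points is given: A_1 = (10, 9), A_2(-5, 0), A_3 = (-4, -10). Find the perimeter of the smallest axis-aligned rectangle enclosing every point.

Width = max x − min x = 10 − (-5) = 15.
Height = max y − min y = 9 − (-10) = 19.
Perimeter = 2(15 + 19) = 68.

68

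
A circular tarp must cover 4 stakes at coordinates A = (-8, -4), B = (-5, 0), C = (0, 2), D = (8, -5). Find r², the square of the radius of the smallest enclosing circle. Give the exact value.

A smallest enclosing disk is always determined by at most three of the input points on its boundary.
The farthest pair is A–D with squared distance 257. The circle on this segment as diameter has centre (0, -4.5) and r² = 257/4 = 64.25.
Check B: distance² to centre = 45.25 ≤ 64.25, so it lies inside.
All remaining points lie in this disk, and no smaller disk contains both endpoints, so this is the minimum enclosing circle.

64.25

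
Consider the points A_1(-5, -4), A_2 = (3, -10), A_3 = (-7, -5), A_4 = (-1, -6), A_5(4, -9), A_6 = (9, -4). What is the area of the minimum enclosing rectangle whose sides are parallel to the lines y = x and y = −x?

127.5

In coordinates u = x + y, v = x − y the rectangle is axis-aligned; the map (x,y)→(u,v) scales areas by 2.
u-values: -9, -7, -12, -7, -5, 5; range = 5 − (-12) = 17.
v-values: -1, 13, -2, 5, 13, 13; range = 13 − (-2) = 15.
Area = (17 × 15) / 2 = 127.5.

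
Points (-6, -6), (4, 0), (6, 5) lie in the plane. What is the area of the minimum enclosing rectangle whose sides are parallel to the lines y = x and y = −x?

46

In coordinates u = x + y, v = x − y the rectangle is axis-aligned; the map (x,y)→(u,v) scales areas by 2.
u-values: -12, 4, 11; range = 11 − (-12) = 23.
v-values: 0, 4, 1; range = 4 − 0 = 4.
Area = (23 × 4) / 2 = 46.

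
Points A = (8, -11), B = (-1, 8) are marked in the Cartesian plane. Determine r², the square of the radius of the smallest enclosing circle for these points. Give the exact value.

110.5

The smallest circle enclosing two points has them as diameter endpoints.
Centre = midpoint = (3.5, -1.5); r² = |AB|²/4 = 442/4 = 110.5.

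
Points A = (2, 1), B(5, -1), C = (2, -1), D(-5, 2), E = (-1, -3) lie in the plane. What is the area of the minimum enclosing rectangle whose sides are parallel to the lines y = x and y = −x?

In coordinates u = x + y, v = x − y the rectangle is axis-aligned; the map (x,y)→(u,v) scales areas by 2.
u-values: 3, 4, 1, -3, -4; range = 4 − (-4) = 8.
v-values: 1, 6, 3, -7, 2; range = 6 − (-7) = 13.
Area = (8 × 13) / 2 = 52.

52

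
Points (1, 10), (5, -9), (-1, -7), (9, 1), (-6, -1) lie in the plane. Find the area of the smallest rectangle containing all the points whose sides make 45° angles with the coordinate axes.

In coordinates u = x + y, v = x − y the rectangle is axis-aligned; the map (x,y)→(u,v) scales areas by 2.
u-values: 11, -4, -8, 10, -7; range = 11 − (-8) = 19.
v-values: -9, 14, 6, 8, -5; range = 14 − (-9) = 23.
Area = (19 × 23) / 2 = 218.5.

218.5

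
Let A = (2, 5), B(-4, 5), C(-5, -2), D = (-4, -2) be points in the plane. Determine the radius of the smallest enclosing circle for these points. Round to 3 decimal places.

4.950

By Welzl's lemma the MEC is supported by two points (diametrically opposite) or three points (on a circumcircle).
The farthest pair is A–C with squared distance 98. The circle on this segment as diameter has centre (-1.5, 1.5) and r² = 98/4 = 24.5.
Check B: distance² to centre = 18.5 ≤ 24.5, so it lies inside.
All remaining points lie in this disk, and no smaller disk contains both endpoints, so this is the minimum enclosing circle.
r = √(24.5) ≈ 4.950.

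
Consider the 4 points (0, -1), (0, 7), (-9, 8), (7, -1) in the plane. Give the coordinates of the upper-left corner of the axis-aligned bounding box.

(-9, 8)

x-range [-9, 7], y-range [-1, 8].
The upper-left corner is (-9, 8).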